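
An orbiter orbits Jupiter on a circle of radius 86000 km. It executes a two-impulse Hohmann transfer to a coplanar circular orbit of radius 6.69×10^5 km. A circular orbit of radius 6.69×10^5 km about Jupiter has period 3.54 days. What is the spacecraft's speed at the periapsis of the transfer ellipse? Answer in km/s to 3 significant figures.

v = 51.0 km/s

From Kepler's third law T² = 4π²r³/μ at r = 6.69×10^5 km, T = 3.54 days = 3.54 × 86400 s = 3.05856×10^5 s: μ = 4π²r³/T² = 1.26358×10^8 km³/s².
The Hohmann ellipse has a_t = (r₁ + r₂)/2 = 3.775×10^5 km.
At periapsis, r = 86000 km.
Vis-viva: v = √[μ(2/r − 1/a_t)] = √[1.26358×10^8 × (2/86000 − 1/3.775×10^5)] = 51.03 km/s.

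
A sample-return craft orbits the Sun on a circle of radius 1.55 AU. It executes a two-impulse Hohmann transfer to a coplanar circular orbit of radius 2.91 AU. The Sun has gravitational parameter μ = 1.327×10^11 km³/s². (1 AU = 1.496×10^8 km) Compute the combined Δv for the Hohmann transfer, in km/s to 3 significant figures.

In km: r₁ = 1.55 × 1.496×10^8 = 2.3188×10^8 km; r₂ = 2.91 × 1.496×10^8 = 4.35336×10^8 km.
Semi-major axis of the transfer orbit: a_t = (2.3188×10^8 + 4.35336×10^8)/2 = 3.33608×10^8 km.
At r₁ the circular-orbit speed is v₁ = √(μ/r₁) = 23.922 km/s.
Transfer-orbit speed at r₁ (vis-viva equation): v_p = √[μ(2/r₁ − 1/a_t)] = 27.327 km/s.
First burn Δv₁ = |v_p − v₁| = 3.405 km/s.
At r₂, v₂ = √(μ/r₂) = 17.459 km/s.
Transfer-orbit speed at r₂: v_a = √[μ(2/r₂ − 1/a_t)] = 14.556 km/s.
Second burn Δv₂ = |v₂ − v_a| = 2.903 km/s.
Total Δv = Δv₁ + Δv₂ = 6.308 km/s.

Δv = 6.31 km/s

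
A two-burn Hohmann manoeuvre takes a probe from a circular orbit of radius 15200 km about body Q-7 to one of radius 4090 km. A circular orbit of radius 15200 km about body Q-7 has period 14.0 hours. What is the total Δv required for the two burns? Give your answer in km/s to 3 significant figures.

From Kepler's third law T² = 4π²r³/μ at r = 15200 km, T = 14.0 hours = 14.0 × 3600 s = 50400 s: μ = 4π²r³/T² = 54579.5 km³/s².
The Hohmann ellipse has a_t = (r₁ + r₂)/2 = 9645 km.
Circular speed at r₁: v₁ = √(μ/r₁) = √(54579.5/15200) = 1.895 km/s.
On the transfer ellipse at r₁, vis-viva gives v_a = √[μ(2/r₁ − 1/a_t)] = 1.234 km/s.
First burn Δv₁ = |v_a − v₁| = 0.6610 km/s.
At r₂, v₂ = √(μ/r₂) = 3.6530 km/s.
Transfer-orbit speed at r₂: v_p = √[μ(2/r₂ − 1/a_t)] = 4.5859 km/s.
Second burn Δv₂ = |v₂ − v_p| = 0.9329 km/s.
Δv = Δv₁ + Δv₂ = 0.6610 + 0.9329 = 1.594 km/s.

Δv = 1.59 km/s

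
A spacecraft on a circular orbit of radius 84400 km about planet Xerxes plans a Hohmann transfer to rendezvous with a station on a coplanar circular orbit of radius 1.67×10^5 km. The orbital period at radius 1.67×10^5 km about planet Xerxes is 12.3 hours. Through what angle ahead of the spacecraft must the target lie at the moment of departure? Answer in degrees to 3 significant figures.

From Kepler's third law T² = 4π²r³/μ at r = 1.67×10^5 km, T = 12.3 hours = 12.3 × 3600 s = 44280 s: μ = 4π²r³/T² = 9.37765×10^7 km³/s².
Semi-major axis of the transfer orbit: a_t = (84400 + 1.670×10^5)/2 = 1.257×10^5 km.
The half-period of the transfer ellipse is t = π√(a_t³/μ) = 14457.9 s.
Target angular speed ω₂ = √(μ/r₂³) = 1.41897×10^-4 rad/s.
Angle swept by the target during transfer: ω₂·t = 2.0515 rad = 117.5°.
Arrival is 180° from departure on the ellipse, so φ = 180° − 117.5° = 62.5°.

φ = 62.5°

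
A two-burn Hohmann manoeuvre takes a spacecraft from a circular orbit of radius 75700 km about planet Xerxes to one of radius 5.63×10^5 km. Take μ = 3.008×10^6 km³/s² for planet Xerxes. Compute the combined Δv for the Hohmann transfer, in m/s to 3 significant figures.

Semi-major axis of the transfer orbit: a_t = (75700 + 5.630×10^5)/2 = 3.1935×10^5 km.
Circular speed at r₁: v₁ = √(μ/r₁) = √(3.008×10^6/75700) = 6.304 km/s.
Transfer-orbit speed at r₁ (v² = μ(2/r − 1/a)): v_p = √[μ(2/r₁ − 1/a_t)] = 8.370 km/s.
First burn Δv₁ = |v_p − v₁| = 2.066 km/s.
Circular speed at r₂: v₂ = √(μ/r₂) = 2.311 km/s.
Transfer-orbit speed at r₂: v_a = √[μ(2/r₂ − 1/a_t)] = 1.125 km/s.
Second burn Δv₂ = |v₂ − v_a| = 1.186 km/s.
Δv = Δv₁ + Δv₂ = 2.066 + 1.186 = 3.252 km/s.

Δv = 3250 m/s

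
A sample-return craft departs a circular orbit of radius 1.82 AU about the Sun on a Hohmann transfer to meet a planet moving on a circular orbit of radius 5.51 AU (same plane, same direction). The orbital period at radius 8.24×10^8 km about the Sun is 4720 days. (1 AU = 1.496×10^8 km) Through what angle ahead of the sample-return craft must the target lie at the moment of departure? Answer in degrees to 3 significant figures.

From Kepler's third law T² = 4π²r³/μ at r = 8.24×10^8 km, T = 4720 days = 4720 × 86400 s = 4.07808×10^8 s: μ = 4π²r³/T² = 1.32810×10^11 km³/s².
In km: r₁ = 1.82 × 1.496×10^8 = 2.72272×10^8 km; r₂ = 5.51 × 1.496×10^8 = 8.24296×10^8 km.
Transfer-ellipse semi-major axis a_t = (r₁ + r₂)/2 = (2.72272×10^8 + 8.24296×10^8)/2 = 5.48284×10^8 km.
The half-period of the transfer ellipse is t = π√(a_t³/μ) = 1.106734×10^8 s.
Target angular speed ω₂ = √(μ/r₂³) = 1.539892×10^-8 rad/s.
Angle swept by the target during transfer: ω₂·t = 1.70425 rad = 97.646°.
The sample-return craft traverses 180° on the transfer ellipse, so the target must lead by 180° − 97.646° = 82.4°.

φ = 82.4°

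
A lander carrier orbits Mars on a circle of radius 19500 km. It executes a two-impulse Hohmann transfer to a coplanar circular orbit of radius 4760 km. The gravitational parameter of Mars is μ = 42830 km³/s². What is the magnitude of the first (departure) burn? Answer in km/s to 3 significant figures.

Δv₁ = 0.554 km/s

The Hohmann ellipse has a_t = (r₁ + r₂)/2 = 12130 km.
On the circular orbit at r = 19500 km, v_c = √(μ/r) = 1.482 km/s.
Vis-viva on the transfer ellipse at r = 19500 km gives v_t = √[μ(2/r − 1/a_t)] = 0.9284 km/s.
Δv₁ = |v_t − v_c| = |0.9284 − 1.482| = 0.5536 km/s.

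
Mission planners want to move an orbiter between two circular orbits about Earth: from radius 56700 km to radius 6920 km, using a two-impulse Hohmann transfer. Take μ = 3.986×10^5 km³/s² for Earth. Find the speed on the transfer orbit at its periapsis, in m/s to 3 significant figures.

v = 10100 m/s

Transfer-ellipse semi-major axis a_t = (r₁ + r₂)/2 = (56700 + 6920)/2 = 31810 km.
The periapsis of the transfer ellipse is at r = 6920 km.
From the vis-viva equation, v = √[μ(2/r − 1/a_t)] = 10.13 km/s.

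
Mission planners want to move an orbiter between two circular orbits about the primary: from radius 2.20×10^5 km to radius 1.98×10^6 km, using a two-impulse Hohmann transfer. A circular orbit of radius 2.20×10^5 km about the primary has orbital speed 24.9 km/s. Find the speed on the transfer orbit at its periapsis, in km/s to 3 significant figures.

v = 33.4 km/s

From the circular-orbit relation v² = μ/r at r = 2.20×10^5 km: μ = v²r = (24.9)² × 2.20×10^5 = 1.36402×10^8 km³/s².
Transfer-ellipse semi-major axis a_t = (r₁ + r₂)/2 = (2.200×10^5 + 1.980×10^6)/2 = 1.100×10^6 km.
The periapsis of the transfer ellipse is at r = 2.200×10^5 km.
From the vis-viva equation, v = √[μ(2/r − 1/a_t)] = 33.41 km/s.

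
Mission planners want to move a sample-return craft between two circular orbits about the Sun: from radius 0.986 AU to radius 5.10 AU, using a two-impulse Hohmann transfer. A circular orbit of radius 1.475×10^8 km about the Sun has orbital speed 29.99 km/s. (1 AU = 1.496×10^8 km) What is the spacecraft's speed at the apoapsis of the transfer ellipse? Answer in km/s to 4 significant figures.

v = 7.506 km/s

From the circular-orbit relation v² = μ/r at r = 1.475×10^8 km: μ = v²r = (29.99)² × 1.475×10^8 = 1.32662×10^11 km³/s².
In km: r₁ = 0.986 × 1.496×10^8 = 1.475056×10^8 km; r₂ = 5.10 × 1.496×10^8 = 7.6296×10^8 km.
Transfer-ellipse semi-major axis a_t = (r₁ + r₂)/2 = (1.475056×10^8 + 7.6296×10^8)/2 = 4.552328×10^8 km.
The apoapsis of the transfer ellipse is at r = 7.6296×10^8 km.
From the vis-viva equation, v = √[μ(2/r − 1/a_t)] = 7.506 km/s.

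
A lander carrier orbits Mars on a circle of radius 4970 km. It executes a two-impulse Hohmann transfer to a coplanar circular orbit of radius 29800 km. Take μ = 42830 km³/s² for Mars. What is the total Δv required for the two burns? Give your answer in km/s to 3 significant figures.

Semi-major axis of the transfer orbit: a_t = (4970 + 29800)/2 = 17385 km.
Circular speed at r₁: v₁ = √(μ/r₁) = √(42830/4970) = 2.9356 km/s.
Transfer-orbit speed at r₁ (vis-viva equation): v_p = √[μ(2/r₁ − 1/a_t)] = 3.8434 km/s.
First burn Δv₁ = |v_p − v₁| = 0.9078 km/s.
Circular speed at r₂: v₂ = √(μ/r₂) = 1.1989 km/s.
Transfer-orbit speed at r₂: v_a = √[μ(2/r₂ − 1/a_t)] = 0.64100 km/s.
Second burn Δv₂ = |v₂ − v_a| = 0.5579 km/s.
Δv = Δv₁ + Δv₂ = 0.9078 + 0.5579 = 1.466 km/s.

Δv = 1.47 km/s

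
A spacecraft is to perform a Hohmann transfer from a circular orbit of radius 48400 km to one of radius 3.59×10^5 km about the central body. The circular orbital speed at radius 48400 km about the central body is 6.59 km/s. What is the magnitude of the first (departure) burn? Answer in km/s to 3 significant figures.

From the circular-orbit relation v² = μ/r at r = 48400 km: μ = v²r = (6.59)² × 48400 = 2.10192×10^6 km³/s².
Semi-major axis of the transfer orbit: a_t = (48400 + 3.590×10^5)/2 = 2.037×10^5 km.
Circular speed at r = 48400 km: v_c = √(μ/r) = 6.590 km/s.
Vis-viva on the transfer ellipse at r = 48400 km gives v_t = √[μ(2/r − 1/a_t)] = 8.749 km/s.
Δv₁ = |v_t − v_c| = |8.749 − 6.590| = 2.159 km/s.

Δv₁ = 2.16 km/s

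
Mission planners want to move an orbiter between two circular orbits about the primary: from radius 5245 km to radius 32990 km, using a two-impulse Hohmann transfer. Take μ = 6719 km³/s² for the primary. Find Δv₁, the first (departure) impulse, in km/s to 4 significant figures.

Δv₁ = 0.3550 km/s

The Hohmann ellipse has a_t = (r₁ + r₂)/2 = 19117.5 km.
Circular speed at r = 5245 km: v_c = √(μ/r) = 1.132 km/s.
Vis-viva on the transfer ellipse at r = 5245 km gives v_t = √[μ(2/r − 1/a_t)] = 1.487 km/s.
Δv₁ = |v_t − v_c| = |1.487 − 1.132| = 0.3550 km/s.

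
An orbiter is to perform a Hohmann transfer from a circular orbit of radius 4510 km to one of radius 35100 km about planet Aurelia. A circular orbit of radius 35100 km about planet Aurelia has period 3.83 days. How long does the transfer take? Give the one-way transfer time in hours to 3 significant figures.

t = 19.5 hours

From Kepler's third law T² = 4π²r³/μ at r = 35100 km, T = 3.83 days = 3.83 × 86400 s = 3.30912×10^5 s: μ = 4π²r³/T² = 15590.4 km³/s².
Semi-major axis of the transfer orbit: a_t = (4510 + 35100)/2 = 19805 km.
By Kepler's third law the transfer-orbit period is T = 2π√(a_t³/μ), so t = T/2 = 70130 s.
Converting: 70130 s ÷ 3600 s/hour = 19.5 hours.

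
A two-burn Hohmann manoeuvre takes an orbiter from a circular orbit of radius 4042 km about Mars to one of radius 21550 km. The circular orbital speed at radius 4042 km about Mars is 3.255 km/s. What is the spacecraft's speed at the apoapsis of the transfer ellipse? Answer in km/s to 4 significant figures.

From the circular-orbit relation v² = μ/r at r = 4042 km: μ = v²r = (3.255)² × 4042 = 42825.1 km³/s².
The Hohmann ellipse has a_t = (r₁ + r₂)/2 = 12796 km.
At apoapsis, r = 21550 km.
Applying v² = μ(2/r − 1/a_t): v = 0.7923 km/s.

v = 0.7923 km/s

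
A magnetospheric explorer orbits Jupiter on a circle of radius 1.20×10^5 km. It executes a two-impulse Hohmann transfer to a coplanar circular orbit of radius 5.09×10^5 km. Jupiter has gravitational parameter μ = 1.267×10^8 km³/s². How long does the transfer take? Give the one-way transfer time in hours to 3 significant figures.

Transfer-ellipse semi-major axis a_t = (r₁ + r₂)/2 = (1.200×10^5 + 5.090×10^5)/2 = 3.145×10^5 km.
By Kepler's third law the transfer-orbit period is T = 2π√(a_t³/μ), so t = T/2 = 49230 s.
Converting: 49230 s ÷ 3600 s/hour = 13.7 hours.

t = 13.7 hours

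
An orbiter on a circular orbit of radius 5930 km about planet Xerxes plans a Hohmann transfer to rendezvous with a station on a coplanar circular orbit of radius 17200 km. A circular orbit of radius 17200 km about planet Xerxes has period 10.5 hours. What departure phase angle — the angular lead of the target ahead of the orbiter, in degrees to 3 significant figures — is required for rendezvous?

φ = 80.8°

From Kepler's third law T² = 4π²r³/μ at r = 17200 km, T = 10.5 hours = 10.5 × 3600 s = 37800 s: μ = 4π²r³/T² = 1.40592×10^5 km³/s².
Transfer-ellipse semi-major axis a_t = (r₁ + r₂)/2 = (5930 + 17200)/2 = 11565 km.
The half-period of the transfer ellipse is t = π√(a_t³/μ) = 10420 s.
The target's mean motion on its circular orbit is ω₂ = √(μ/r₂³) = 1.662×10^-4 rad/s.
Angle swept by the target during transfer: ω₂·t = 1.732 rad = 99.24°.
Arrival is 180° from departure on the ellipse, so φ = 180° − 99.24° = 80.8°.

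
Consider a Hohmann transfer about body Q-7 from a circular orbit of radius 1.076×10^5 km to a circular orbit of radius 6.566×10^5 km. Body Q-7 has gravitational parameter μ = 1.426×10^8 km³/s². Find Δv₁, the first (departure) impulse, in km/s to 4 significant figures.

Semi-major axis of the transfer orbit: a_t = (1.076×10^5 + 6.566×10^5)/2 = 3.821×10^5 km.
On the circular orbit at r = 1.076×10^5 km, v_c = √(μ/r) = 36.40 km/s.
Transfer-orbit speed at the same r (vis-viva, a = a_t): v_t = √[μ(2/r − 1/a_t)] = 47.72 km/s.
Δv₁ = |v_t − v_c| = |47.72 − 36.40| = 11.32 km/s.

Δv₁ = 11.32 km/s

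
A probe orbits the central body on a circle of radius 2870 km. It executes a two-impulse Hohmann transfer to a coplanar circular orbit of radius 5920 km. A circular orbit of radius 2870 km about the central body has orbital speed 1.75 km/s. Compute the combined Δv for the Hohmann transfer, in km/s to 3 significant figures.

Δv = 0.515 km/s

From the circular-orbit relation v² = μ/r at r = 2870 km: μ = v²r = (1.75)² × 2870 = 8789.38 km³/s².
Transfer-ellipse semi-major axis a_t = (r₁ + r₂)/2 = (2870 + 5920)/2 = 4395 km.
Circular speed at r₁: v₁ = √(μ/r₁) = √(8789.38/2870) = 1.75000 km/s.
Transfer-orbit speed at r₁ (v² = μ(2/r − 1/a)): v_p = √[μ(2/r₁ − 1/a_t)] = 2.03104 km/s.
First burn Δv₁ = |v_p − v₁| = 0.28104 km/s.
At r₂, v₂ = √(μ/r₂) = 1.218479 km/s.
Transfer-orbit speed at r₂: v_a = √[μ(2/r₂ − 1/a_t)] = 0.9846449 km/s.
Second burn Δv₂ = |v₂ − v_a| = 0.23383 km/s.
Total Δv = Δv₁ + Δv₂ = 0.5149 km/s.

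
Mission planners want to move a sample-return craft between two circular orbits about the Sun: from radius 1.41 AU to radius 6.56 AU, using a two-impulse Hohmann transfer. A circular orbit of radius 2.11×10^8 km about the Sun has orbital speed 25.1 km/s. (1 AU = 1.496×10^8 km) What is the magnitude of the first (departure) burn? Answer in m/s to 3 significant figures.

Δv₁ = 7110 m/s

From the circular-orbit relation v² = μ/r at r = 2.11×10^8 km: μ = v²r = (25.1)² × 2.11×10^8 = 1.32932×10^11 km³/s².
In km: r₁ = 1.41 × 1.496×10^8 = 2.10936×10^8 km; r₂ = 6.56 × 1.496×10^8 = 9.81376×10^8 km.
Transfer-ellipse semi-major axis a_t = (r₁ + r₂)/2 = (2.10936×10^8 + 9.81376×10^8)/2 = 5.96156×10^8 km.
On the circular orbit at r = 2.10936×10^8 km, v_c = √(μ/r) = 25.104 km/s.
Transfer-orbit speed at the same r (vis-viva, a = a_t): v_t = √[μ(2/r − 1/a_t)] = 32.209 km/s.
Δv₁ = |v_t − v_c| = |32.209 − 25.104| = 7.105 km/s.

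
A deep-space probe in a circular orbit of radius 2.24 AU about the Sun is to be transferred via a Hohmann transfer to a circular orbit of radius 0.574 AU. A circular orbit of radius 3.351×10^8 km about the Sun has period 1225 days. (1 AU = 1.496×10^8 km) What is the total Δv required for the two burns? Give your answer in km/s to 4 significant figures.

From Kepler's third law T² = 4π²r³/μ at r = 3.351×10^8 km, T = 1225 days = 1225 × 86400 s = 1.0584×10^8 s: μ = 4π²r³/T² = 1.32612×10^11 km³/s².
In km: r₁ = 2.24 × 1.496×10^8 = 3.35104×10^8 km; r₂ = 0.574 × 1.496×10^8 = 8.58704×10^7 km.
Semi-major axis of the transfer orbit: a_t = (3.35104×10^8 + 8.58704×10^7)/2 = 2.104872×10^8 km.
At r₁ the circular-orbit speed is v₁ = √(μ/r₁) = 19.893 km/s.
On the transfer ellipse at r₁, vis-viva equation gives v_a = √[μ(2/r₁ − 1/a_t)] = 12.706 km/s.
First burn Δv₁ = |v_a − v₁| = 7.1870 km/s.
At r₂, v₂ = √(μ/r₂) = 39.298 km/s.
Transfer-orbit speed at r₂: v_p = √[μ(2/r₂ − 1/a_t)] = 49.585 km/s.
Second burn Δv₂ = |v₂ − v_p| = 10.287 km/s.
Δv = Δv₁ + Δv₂ = 7.1870 + 10.287 = 17.47 km/s.

Δv = 17.47 km/s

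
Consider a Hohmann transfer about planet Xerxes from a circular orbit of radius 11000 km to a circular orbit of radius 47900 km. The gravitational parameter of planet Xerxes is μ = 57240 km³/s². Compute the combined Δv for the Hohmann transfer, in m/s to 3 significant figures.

Δv = 1050 m/s

The Hohmann ellipse has a_t = (r₁ + r₂)/2 = 29450 km.
Circular speed at r₁: v₁ = √(μ/r₁) = √(57240/11000) = 2.2811 km/s.
On the transfer ellipse at r₁, vis-viva equation gives v_p = √[μ(2/r₁ − 1/a_t)] = 2.9092 km/s.
First burn Δv₁ = |v_p − v₁| = 0.6281 km/s.
At r₂, v₂ = √(μ/r₂) = 1.0932 km/s.
Transfer-orbit speed at r₂: v_a = √[μ(2/r₂ − 1/a_t)] = 0.66809 km/s.
Second burn Δv₂ = |v₂ − v_a| = 0.4251 km/s.
Δv = Δv₁ + Δv₂ = 0.6281 + 0.4251 = 1.053 km/s.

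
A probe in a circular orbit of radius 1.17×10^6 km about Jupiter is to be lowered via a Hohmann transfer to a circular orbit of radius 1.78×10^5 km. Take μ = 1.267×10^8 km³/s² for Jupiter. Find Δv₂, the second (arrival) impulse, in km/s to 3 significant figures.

Semi-major axis of the transfer orbit: a_t = (1.170×10^6 + 1.780×10^5)/2 = 6.740×10^5 km.
Circular speed at r = 1.780×10^5 km: v_c = √(μ/r) = 26.6795 km/s.
Vis-viva on the transfer ellipse at r = 1.780×10^5 km gives v_t = √[μ(2/r − 1/a_t)] = 35.1513 km/s.
Δv₂ = |v_t − v_c| = |35.1513 − 26.6795| = 8.472 km/s.

Δv₂ = 8.47 km/s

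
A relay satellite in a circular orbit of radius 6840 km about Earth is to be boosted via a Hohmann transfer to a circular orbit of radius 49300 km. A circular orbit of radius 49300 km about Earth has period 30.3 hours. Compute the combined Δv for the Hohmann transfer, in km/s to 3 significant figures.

Δv = 3.92 km/s

From Kepler's third law T² = 4π²r³/μ at r = 49300 km, T = 30.3 hours = 30.3 × 3600 s = 1.0908×10^5 s: μ = 4π²r³/T² = 3.97567×10^5 km³/s².
Semi-major axis of the transfer orbit: a_t = (6840 + 49300)/2 = 28070 km.
At r₁ the circular-orbit speed is v₁ = √(μ/r₁) = 7.6239 km/s.
Transfer-orbit speed at r₁ (v² = μ(2/r − 1/a)): v_p = √[μ(2/r₁ − 1/a_t)] = 10.104 km/s.
First burn Δv₁ = |v_p − v₁| = 2.480 km/s.
Circular speed at r₂: v₂ = √(μ/r₂) = 2.840 km/s.
Transfer-orbit speed at r₂: v_a = √[μ(2/r₂ − 1/a_t)] = 1.402 km/s.
Second burn Δv₂ = |v₂ − v_a| = 1.438 km/s.
Δv = Δv₁ + Δv₂ = 2.480 + 1.438 = 3.918 km/s.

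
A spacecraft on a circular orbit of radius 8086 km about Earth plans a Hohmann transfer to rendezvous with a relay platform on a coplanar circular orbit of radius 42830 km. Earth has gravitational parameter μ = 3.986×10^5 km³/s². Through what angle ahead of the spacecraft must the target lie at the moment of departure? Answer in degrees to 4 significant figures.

φ = 97.51°

Transfer-ellipse semi-major axis a_t = (r₁ + r₂)/2 = (8086 + 42830)/2 = 25458 km.
Transfer time t = π√(a_t³/μ) = 20212.4 s.
Target angular speed ω₂ = √(μ/r₂³) = 7.12273×10^-5 rad/s.
Angle swept by the target during transfer: ω₂·t = 1.4397 rad = 82.49°.
Arrival is 180° from departure on the ellipse, so φ = 180° − 82.49° = 97.51°.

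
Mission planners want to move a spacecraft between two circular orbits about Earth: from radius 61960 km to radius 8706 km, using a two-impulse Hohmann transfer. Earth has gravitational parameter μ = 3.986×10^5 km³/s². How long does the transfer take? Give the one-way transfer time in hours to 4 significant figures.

t = 9.180 hours

Transfer-ellipse semi-major axis a_t = (r₁ + r₂)/2 = (61960 + 8706)/2 = 35333 km.
Half the transfer-orbit period gives t = π√(a_t³/μ) = 33049 s.
Converting: 33049 s ÷ 3600 s/hour = 9.180 hours.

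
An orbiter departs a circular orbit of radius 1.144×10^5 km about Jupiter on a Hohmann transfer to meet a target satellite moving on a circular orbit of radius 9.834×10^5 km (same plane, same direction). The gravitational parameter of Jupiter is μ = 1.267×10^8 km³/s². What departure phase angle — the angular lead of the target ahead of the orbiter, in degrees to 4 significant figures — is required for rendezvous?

φ = 104.9°

Transfer-ellipse semi-major axis a_t = (r₁ + r₂)/2 = (1.144×10^5 + 9.834×10^5)/2 = 5.489×10^5 km.
The half-period of the transfer ellipse is t = π√(a_t³/μ) = 1.135×10^5 s.
The target's mean motion on its circular orbit is ω₂ = √(μ/r₂³) = 1.154×10^-5 rad/s.
Angle swept by the target during transfer: ω₂·t = 1.310 rad = 75.06°.
The orbiter traverses 180° on the transfer ellipse, so the target must lead by 180° − 75.06° = 104.9°.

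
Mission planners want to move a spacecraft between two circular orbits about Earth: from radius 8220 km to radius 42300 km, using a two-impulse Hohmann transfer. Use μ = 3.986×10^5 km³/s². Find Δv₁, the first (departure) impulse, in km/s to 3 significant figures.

Δv₁ = 2.05 km/s

Semi-major axis of the transfer orbit: a_t = (8220 + 42300)/2 = 25260 km.
On the circular orbit at r = 8220 km, v_c = √(μ/r) = 6.9636 km/s.
Vis-viva on the transfer ellipse at r = 8220 km gives v_t = √[μ(2/r − 1/a_t)] = 9.0113 km/s.
Δv₁ = |v_t − v_c| = |9.0113 − 6.9636| = 2.048 km/s.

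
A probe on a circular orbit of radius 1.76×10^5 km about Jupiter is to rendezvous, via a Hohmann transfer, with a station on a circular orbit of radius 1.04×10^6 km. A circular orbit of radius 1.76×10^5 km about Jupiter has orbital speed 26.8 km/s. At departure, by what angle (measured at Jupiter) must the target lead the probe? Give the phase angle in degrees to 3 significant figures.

φ = 99.5°

From the circular-orbit relation v² = μ/r at r = 1.76×10^5 km: μ = v²r = (26.8)² × 1.76×10^5 = 1.26410×10^8 km³/s².
Semi-major axis of the transfer orbit: a_t = (1.760×10^5 + 1.040×10^6)/2 = 6.080×10^5 km.
The half-period of the transfer ellipse is t = π√(a_t³/μ) = 1.3247×10^5 s.
The target's mean motion on its circular orbit is ω₂ = √(μ/r₂³) = 1.0601×10^-5 rad/s.
Angle swept by the target during transfer: ω₂·t = 1.4043 rad = 80.46°.
The probe traverses 180° on the transfer ellipse, so the target must lead by 180° − 80.46° = 99.5°.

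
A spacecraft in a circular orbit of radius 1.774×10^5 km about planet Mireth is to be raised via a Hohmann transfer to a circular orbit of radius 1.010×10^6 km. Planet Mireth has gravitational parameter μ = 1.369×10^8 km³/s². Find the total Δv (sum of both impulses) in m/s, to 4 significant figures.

Δv = 13730 m/s

The Hohmann ellipse has a_t = (r₁ + r₂)/2 = 5.937×10^5 km.
Circular speed at r₁: v₁ = √(μ/r₁) = √(1.369×10^8/1.774×10^5) = 27.780 km/s.
On the transfer ellipse at r₁, v² = μ(2/r − 1/a) gives v_p = √[μ(2/r₁ − 1/a_t)] = 36.233 km/s.
First burn Δv₁ = |v_p − v₁| = 8.453 km/s.
Circular speed at r₂: v₂ = √(μ/r₂) = 11.642 km/s.
Transfer-orbit speed at r₂: v_a = √[μ(2/r₂ − 1/a_t)] = 6.3641 km/s.
Second burn Δv₂ = |v₂ − v_a| = 5.278 km/s.
Total Δv = Δv₁ + Δv₂ = 13.73 km/s.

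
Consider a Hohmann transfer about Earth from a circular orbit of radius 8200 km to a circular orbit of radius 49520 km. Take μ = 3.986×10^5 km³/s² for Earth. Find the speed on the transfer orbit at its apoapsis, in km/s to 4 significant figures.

v = 1.512 km/s

Semi-major axis of the transfer orbit: a_t = (8200 + 49520)/2 = 28860 km.
At apoapsis, r = 49520 km.
Vis-viva: v = √[μ(2/r − 1/a_t)] = √[3.986×10^5 × (2/49520 − 1/28860)] = 1.512 km/s.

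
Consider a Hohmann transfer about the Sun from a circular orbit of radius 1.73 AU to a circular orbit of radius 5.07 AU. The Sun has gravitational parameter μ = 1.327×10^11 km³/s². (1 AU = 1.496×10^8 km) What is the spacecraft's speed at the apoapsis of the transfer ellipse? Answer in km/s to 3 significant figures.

v = 9.44 km/s

In km: r₁ = 1.73 × 1.496×10^8 = 2.58808×10^8 km; r₂ = 5.07 × 1.496×10^8 = 7.58472×10^8 km.
Transfer-ellipse semi-major axis a_t = (r₁ + r₂)/2 = (2.58808×10^8 + 7.58472×10^8)/2 = 5.0864×10^8 km.
The apoapsis of the transfer ellipse is at r = 7.58472×10^8 km.
From the vis-viva equation, v = √[μ(2/r − 1/a_t)] = 9.435 km/s.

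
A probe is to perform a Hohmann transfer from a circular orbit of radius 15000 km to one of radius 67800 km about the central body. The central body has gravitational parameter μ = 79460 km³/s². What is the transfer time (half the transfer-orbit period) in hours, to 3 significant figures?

t = 26.1 hours

Transfer-ellipse semi-major axis a_t = (r₁ + r₂)/2 = (15000 + 67800)/2 = 41400 km.
Transfer time t = π√(a_t³/μ) = π√((41400)³ / 79460) = 93880 s.
Converting: 93880 s ÷ 3600 s/hour = 26.1 hours.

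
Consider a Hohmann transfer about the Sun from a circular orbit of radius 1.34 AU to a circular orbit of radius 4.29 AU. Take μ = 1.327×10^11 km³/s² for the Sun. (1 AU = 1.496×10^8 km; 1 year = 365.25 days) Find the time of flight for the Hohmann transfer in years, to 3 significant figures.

In km: r₁ = 1.34 × 1.496×10^8 = 2.00464×10^8 km; r₂ = 4.29 × 1.496×10^8 = 6.41784×10^8 km.
The Hohmann ellipse has a_t = (r₁ + r₂)/2 = 4.21124×10^8 km.
Transfer time t = π√(a_t³/μ) = π√((4.21124×10^8)³ / 1.327×10^11) = 7.453×10^7 s.
Converting: 7.453×10^7 s ÷ 3.15576×10^7 s/year (365.25 × 86400) = 2.36 years.

t = 2.36 years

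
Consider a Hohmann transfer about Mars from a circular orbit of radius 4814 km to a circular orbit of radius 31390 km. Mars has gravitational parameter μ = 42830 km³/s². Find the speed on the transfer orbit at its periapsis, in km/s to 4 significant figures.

Transfer-ellipse semi-major axis a_t = (r₁ + r₂)/2 = (4814 + 31390)/2 = 18102 km.
At periapsis, r = 4814 km.
Vis-viva: v = √[μ(2/r − 1/a_t)] = √[42830 × (2/4814 − 1/18102)] = 3.928 km/s.

v = 3.928 km/s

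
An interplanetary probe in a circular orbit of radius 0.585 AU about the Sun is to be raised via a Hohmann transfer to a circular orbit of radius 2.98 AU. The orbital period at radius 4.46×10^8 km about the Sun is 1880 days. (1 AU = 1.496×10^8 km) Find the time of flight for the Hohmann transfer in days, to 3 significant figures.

From Kepler's third law T² = 4π²r³/μ at r = 4.46×10^8 km, T = 1880 days = 1880 × 86400 s = 1.62432×10^8 s: μ = 4π²r³/T² = 1.32746×10^11 km³/s².
In km: r₁ = 0.585 × 1.496×10^8 = 8.7516×10^7 km; r₂ = 2.98 × 1.496×10^8 = 4.45808×10^8 km.
The Hohmann ellipse has a_t = (r₁ + r₂)/2 = 2.66662×10^8 km.
By Kepler's third law the transfer-orbit period is T = 2π√(a_t³/μ), so t = T/2 = 3.755×10^7 s.
Converting: 3.755×10^7 s ÷ 86400 s/day = 435 days.

t = 435 days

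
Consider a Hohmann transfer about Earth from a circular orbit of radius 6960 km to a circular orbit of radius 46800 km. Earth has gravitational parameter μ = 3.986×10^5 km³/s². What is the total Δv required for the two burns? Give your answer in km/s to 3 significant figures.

Transfer-ellipse semi-major axis a_t = (r₁ + r₂)/2 = (6960 + 46800)/2 = 26880 km.
Circular speed at r₁: v₁ = √(μ/r₁) = √(3.986×10^5/6960) = 7.568 km/s.
On the transfer ellipse at r₁, vis-viva equation gives v_p = √[μ(2/r₁ − 1/a_t)] = 9.986 km/s.
First burn Δv₁ = |v_p − v₁| = 2.418 km/s.
Circular speed at r₂: v₂ = √(μ/r₂) = 2.918 km/s.
Transfer-orbit speed at r₂: v_a = √[μ(2/r₂ − 1/a_t)] = 1.485 km/s.
Second burn Δv₂ = |v₂ − v_a| = 1.433 km/s.
Total Δv = Δv₁ + Δv₂ = 3.851 km/s.

Δv = 3.85 km/s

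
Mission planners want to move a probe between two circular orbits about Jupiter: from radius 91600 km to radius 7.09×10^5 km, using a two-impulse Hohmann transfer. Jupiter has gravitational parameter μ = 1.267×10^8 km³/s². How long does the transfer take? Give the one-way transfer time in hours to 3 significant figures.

t = 19.6 hours

The Hohmann ellipse has a_t = (r₁ + r₂)/2 = 4.003×10^5 km.
By Kepler's third law the transfer-orbit period is T = 2π√(a_t³/μ), so t = T/2 = 70690 s.
Converting: 70690 s ÷ 3600 s/hour = 19.6 hours.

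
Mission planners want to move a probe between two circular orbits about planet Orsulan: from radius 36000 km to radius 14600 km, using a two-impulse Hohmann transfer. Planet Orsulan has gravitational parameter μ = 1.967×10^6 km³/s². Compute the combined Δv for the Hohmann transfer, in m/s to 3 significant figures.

Δv = 4020 m/s

The Hohmann ellipse has a_t = (r₁ + r₂)/2 = 25300 km.
At r₁ the circular-orbit speed is v₁ = √(μ/r₁) = 7.3918 km/s.
On the transfer ellipse at r₁, vis-viva equation gives v_a = √[μ(2/r₁ − 1/a_t)] = 5.6152 km/s.
First burn Δv₁ = |v_a − v₁| = 1.7766 km/s.
Circular speed at r₂: v₂ = √(μ/r₂) = 11.6072 km/s.
Transfer-orbit speed at r₂: v_p = √[μ(2/r₂ − 1/a_t)] = 13.8458 km/s.
Second burn Δv₂ = |v₂ − v_p| = 2.2386 km/s.
Total Δv = Δv₁ + Δv₂ = 4.015 km/s.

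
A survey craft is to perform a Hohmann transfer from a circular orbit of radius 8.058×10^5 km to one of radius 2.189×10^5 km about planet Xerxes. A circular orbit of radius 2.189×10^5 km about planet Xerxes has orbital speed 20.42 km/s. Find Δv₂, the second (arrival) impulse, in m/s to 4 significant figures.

From the circular-orbit relation v² = μ/r at r = 2.189×10^5 km: μ = v²r = (20.42)² × 2.189×10^5 = 9.12761×10^7 km³/s².
Transfer-ellipse semi-major axis a_t = (r₁ + r₂)/2 = (8.058×10^5 + 2.189×10^5)/2 = 5.1235×10^5 km.
Circular speed at r = 2.189×10^5 km: v_c = √(μ/r) = 20.420 km/s.
Transfer-orbit speed at the same r (vis-viva, a = a_t): v_t = √[μ(2/r − 1/a_t)] = 25.609 km/s.
Δv₂ = |v_t − v_c| = |25.609 − 20.420| = 5.189 km/s.

Δv₂ = 5189 m/s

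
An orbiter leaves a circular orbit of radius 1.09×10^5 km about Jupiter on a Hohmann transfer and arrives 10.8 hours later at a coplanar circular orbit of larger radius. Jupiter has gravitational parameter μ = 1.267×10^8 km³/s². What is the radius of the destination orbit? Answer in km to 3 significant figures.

Transfer time t = 10.8 hours = 38880 s, and t = π√(a_t³/μ).
So a_t = (μ t²/π²)^(1/3) = (1.267×10^8 × (38880)² / π²)^(1/3) = 2.6873×10^5 km.
Since a_t = (r₁ + r₂)/2, r₂ = 2a_t − r₁ = 2×2.6873×10^5 − 1.090×10^5 = 4.2846×10^5 km.

r₂ = 4.28×10^5 km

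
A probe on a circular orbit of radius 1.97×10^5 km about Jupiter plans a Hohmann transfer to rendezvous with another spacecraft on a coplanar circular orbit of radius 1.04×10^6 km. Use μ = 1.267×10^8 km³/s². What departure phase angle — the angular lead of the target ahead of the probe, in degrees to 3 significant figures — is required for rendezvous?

φ = 97.4°

Semi-major axis of the transfer orbit: a_t = (1.970×10^5 + 1.040×10^6)/2 = 6.185×10^5 km.
Transfer time t = π√(a_t³/μ) = 1.3576×10^5 s.
Target angular speed ω₂ = √(μ/r₂³) = 1.0613×10^-5 rad/s.
Angle swept by the target during transfer: ω₂·t = 1.44082 rad = 82.553°.
The probe traverses 180° on the transfer ellipse, so the target must lead by 180° − 82.553° = 97.4°.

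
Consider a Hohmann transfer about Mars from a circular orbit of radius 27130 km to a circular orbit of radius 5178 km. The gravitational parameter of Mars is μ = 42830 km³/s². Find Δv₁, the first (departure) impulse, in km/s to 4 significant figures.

The Hohmann ellipse has a_t = (r₁ + r₂)/2 = 16154 km.
On the circular orbit at r = 27130 km, v_c = √(μ/r) = 1.2565 km/s.
Transfer-orbit speed at the same r (vis-viva, a = a_t): v_t = √[μ(2/r − 1/a_t)] = 0.71136 km/s.
Δv₁ = |v_t − v_c| = |0.71136 − 1.2565| = 0.5451 km/s.

Δv₁ = 0.5451 km/s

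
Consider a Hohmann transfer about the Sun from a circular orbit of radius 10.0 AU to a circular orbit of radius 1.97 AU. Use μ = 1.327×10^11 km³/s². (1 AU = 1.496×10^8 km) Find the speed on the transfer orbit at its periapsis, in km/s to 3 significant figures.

In km: r₁ = 10.0 × 1.496×10^8 = 1.496×10^9 km; r₂ = 1.97 × 1.496×10^8 = 2.94712×10^8 km.
Transfer-ellipse semi-major axis a_t = (r₁ + r₂)/2 = (1.496×10^9 + 2.94712×10^8)/2 = 8.95356×10^8 km.
At periapsis, r = 2.94712×10^8 km.
From the vis-viva equation, v = √[μ(2/r − 1/a_t)] = 27.43 km/s.

v = 27.4 km/s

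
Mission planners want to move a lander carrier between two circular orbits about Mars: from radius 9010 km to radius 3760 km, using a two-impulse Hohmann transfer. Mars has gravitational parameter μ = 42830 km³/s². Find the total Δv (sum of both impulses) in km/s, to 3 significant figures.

Δv = 1.14 km/s

Transfer-ellipse semi-major axis a_t = (r₁ + r₂)/2 = (9010 + 3760)/2 = 6385 km.
Circular speed at r₁: v₁ = √(μ/r₁) = √(42830/9010) = 2.1803 km/s.
Transfer-orbit speed at r₁ (v² = μ(2/r − 1/a)): v_a = √[μ(2/r₁ − 1/a_t)] = 1.6731 km/s.
First burn Δv₁ = |v_a − v₁| = 0.5072 km/s.
At r₂, v₂ = √(μ/r₂) = 3.3750 km/s.
Transfer-orbit speed at r₂: v_p = √[μ(2/r₂ − 1/a_t)] = 4.0092 km/s.
Second burn Δv₂ = |v₂ − v_p| = 0.6342 km/s.
Total Δv = Δv₁ + Δv₂ = 1.141 km/s.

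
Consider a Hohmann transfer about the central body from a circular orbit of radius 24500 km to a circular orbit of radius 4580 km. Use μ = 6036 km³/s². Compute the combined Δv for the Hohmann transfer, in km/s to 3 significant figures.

Δv = 0.560 km/s

Transfer-ellipse semi-major axis a_t = (r₁ + r₂)/2 = (24500 + 4580)/2 = 14540 km.
Circular speed at r₁: v₁ = √(μ/r₁) = √(6036/24500) = 0.4964 km/s.
Transfer-orbit speed at r₁ (vis-viva): v_a = √[μ(2/r₁ − 1/a_t)] = 0.2786 km/s.
First burn Δv₁ = |v_a − v₁| = 0.2178 km/s.
Circular speed at r₂: v₂ = √(μ/r₂) = 1.1480 km/s.
Transfer-orbit speed at r₂: v_p = √[μ(2/r₂ − 1/a_t)] = 1.4902 km/s.
Second burn Δv₂ = |v₂ − v_p| = 0.3422 km/s.
Δv = Δv₁ + Δv₂ = 0.2178 + 0.3422 = 0.5600 km/s.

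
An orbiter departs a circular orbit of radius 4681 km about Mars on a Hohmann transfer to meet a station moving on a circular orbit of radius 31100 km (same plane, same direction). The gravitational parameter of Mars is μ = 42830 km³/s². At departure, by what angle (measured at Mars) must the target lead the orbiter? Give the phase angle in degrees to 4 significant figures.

Transfer-ellipse semi-major axis a_t = (r₁ + r₂)/2 = (4681 + 31100)/2 = 17890.5 km.
The half-period of the transfer ellipse is t = π√(a_t³/μ) = 36330 s.
The target's mean motion on its circular orbit is ω₂ = √(μ/r₂³) = 3.773×10^-5 rad/s.
Angle swept by the target during transfer: ω₂·t = 1.3707 rad = 78.54°.
The orbiter traverses 180° on the transfer ellipse, so the target must lead by 180° − 78.54° = 101.5°.

φ = 101.5°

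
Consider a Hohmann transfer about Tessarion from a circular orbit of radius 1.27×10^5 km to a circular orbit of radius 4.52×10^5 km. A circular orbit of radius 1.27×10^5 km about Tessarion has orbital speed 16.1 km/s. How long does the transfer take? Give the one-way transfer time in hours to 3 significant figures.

From the circular-orbit relation v² = μ/r at r = 1.27×10^5 km: μ = v²r = (16.1)² × 1.27×10^5 = 3.29197×10^7 km³/s².
Transfer-ellipse semi-major axis a_t = (r₁ + r₂)/2 = (1.270×10^5 + 4.520×10^5)/2 = 2.895×10^5 km.
By Kepler's third law the transfer-orbit period is T = 2π√(a_t³/μ), so t = T/2 = 85290 s.
Converting: 85290 s ÷ 3600 s/hour = 23.7 hours.

t = 23.7 hours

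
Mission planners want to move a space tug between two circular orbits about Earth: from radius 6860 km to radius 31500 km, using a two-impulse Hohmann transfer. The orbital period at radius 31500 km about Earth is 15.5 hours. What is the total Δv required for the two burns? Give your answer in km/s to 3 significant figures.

From Kepler's third law T² = 4π²r³/μ at r = 31500 km, T = 15.5 hours = 15.5 × 3600 s = 55800 s: μ = 4π²r³/T² = 3.96299×10^5 km³/s².
Transfer-ellipse semi-major axis a_t = (r₁ + r₂)/2 = (6860 + 31500)/2 = 19180 km.
At r₁ the circular-orbit speed is v₁ = √(μ/r₁) = 7.6006 km/s.
On the transfer ellipse at r₁, v² = μ(2/r − 1/a) gives v_p = √[μ(2/r₁ − 1/a_t)] = 9.7405 km/s.
First burn Δv₁ = |v_p − v₁| = 2.140 km/s.
Circular speed at r₂: v₂ = √(μ/r₂) = 3.547 km/s.
Transfer-orbit speed at r₂: v_a = √[μ(2/r₂ − 1/a_t)] = 2.121 km/s.
Second burn Δv₂ = |v₂ − v_a| = 1.426 km/s.
Δv = Δv₁ + Δv₂ = 2.140 + 1.426 = 3.566 km/s.

Δv = 3.57 km/s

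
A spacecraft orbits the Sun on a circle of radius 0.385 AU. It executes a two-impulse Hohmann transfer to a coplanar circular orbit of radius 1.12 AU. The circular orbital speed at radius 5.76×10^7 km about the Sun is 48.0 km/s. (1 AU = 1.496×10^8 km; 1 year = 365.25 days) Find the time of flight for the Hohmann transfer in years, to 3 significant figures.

t = 0.326 years

From the circular-orbit relation v² = μ/r at r = 5.76×10^7 km: μ = v²r = (48.0)² × 5.76×10^7 = 1.32710×10^11 km³/s².
In km: r₁ = 0.385 × 1.496×10^8 = 5.7596×10^7 km; r₂ = 1.12 × 1.496×10^8 = 1.67552×10^8 km.
The Hohmann ellipse has a_t = (r₁ + r₂)/2 = 1.12574×10^8 km.
Half the transfer-orbit period gives t = π√(a_t³/μ) = 1.030×10^7 s.
Converting: 1.030×10^7 s ÷ 3.15576×10^7 s/year (365.25 × 86400) = 0.326 years.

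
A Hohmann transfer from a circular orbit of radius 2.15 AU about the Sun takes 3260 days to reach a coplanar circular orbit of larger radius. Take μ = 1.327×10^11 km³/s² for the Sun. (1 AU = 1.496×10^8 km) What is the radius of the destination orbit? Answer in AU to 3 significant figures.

r₂ = 11.5 AU

In km: r₁ = 2.15 × 1.496×10^8 = 3.2164×10^8 km.
Transfer time t = 3260 days = 2.81664×10^8 s, and t = π√(a_t³/μ).
So a_t = (μ t²/π²)^(1/3) = (1.327×10^11 × (2.81664×10^8)² / π²)^(1/3) = 1.0217×10^9 km.
Since a_t = (r₁ + r₂)/2, r₂ = 2a_t − r₁ = 2×1.0217×10^9 − 3.2164×10^8 = 1.72176×10^9 km.
In AU: r₂ = 1.72176×10^9 / 1.496×10^8 = 11.5 AU.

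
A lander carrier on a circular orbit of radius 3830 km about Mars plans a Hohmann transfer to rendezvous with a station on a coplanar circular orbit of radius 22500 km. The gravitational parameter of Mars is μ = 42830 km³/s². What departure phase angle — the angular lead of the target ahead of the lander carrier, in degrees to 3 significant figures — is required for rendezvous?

Transfer-ellipse semi-major axis a_t = (r₁ + r₂)/2 = (3830 + 22500)/2 = 13165 km.
Transfer time t = π√(a_t³/μ) = 22930 s.
The target's mean motion on its circular orbit is ω₂ = √(μ/r₂³) = 6.132×10^-5 rad/s.
Angle swept by the target during transfer: ω₂·t = 1.406 rad = 80.56°.
The lander carrier traverses 180° on the transfer ellipse, so the target must lead by 180° − 80.56° = 99.4°.

φ = 99.4°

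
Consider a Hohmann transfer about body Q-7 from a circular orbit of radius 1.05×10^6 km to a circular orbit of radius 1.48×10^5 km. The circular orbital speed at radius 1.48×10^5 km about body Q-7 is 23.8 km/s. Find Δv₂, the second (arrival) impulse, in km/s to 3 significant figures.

Δv₂ = 7.71 km/s

From the circular-orbit relation v² = μ/r at r = 1.48×10^5 km: μ = v²r = (23.8)² × 1.48×10^5 = 8.38331×10^7 km³/s².
The Hohmann ellipse has a_t = (r₁ + r₂)/2 = 5.990×10^5 km.
On the circular orbit at r = 1.480×10^5 km, v_c = √(μ/r) = 23.800 km/s.
Transfer-orbit speed at the same r (vis-viva, a = a_t): v_t = √[μ(2/r − 1/a_t)] = 31.511 km/s.
Δv₂ = |v_t − v_c| = |31.511 − 23.800| = 7.711 km/s.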